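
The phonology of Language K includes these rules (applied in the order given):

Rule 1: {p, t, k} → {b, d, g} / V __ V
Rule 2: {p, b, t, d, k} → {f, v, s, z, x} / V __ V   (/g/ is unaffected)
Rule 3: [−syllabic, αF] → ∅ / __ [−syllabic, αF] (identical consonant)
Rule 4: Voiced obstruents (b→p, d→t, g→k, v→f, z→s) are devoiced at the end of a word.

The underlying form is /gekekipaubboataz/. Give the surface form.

Rule 1 (intervocalic voicing): /k/ is a voiceless stop between vowels /e/ and /e/, so it voices to [g]. /k/ is a voiceless stop between vowels /e/ and /i/, so it voices to [g]. /p/ is a voiceless stop between vowels /i/ and /a/, so it voices to [b]. /t/ is a voiceless stop between vowels /a/ and /a/, so it voices to [d]. /gekekipaubboataz/ → gegegibaubboadaz.
Rule 2 (intervocalic spirantization): /b/ is a stop between vowels /i/ and /a/, so it spirantizes to the fricative [v]. /d/ is a stop between vowels /a/ and /a/, so it spirantizes to the fricative [z]. /gegegibaubboadaz/ → gegegivaubboazaz.
Rule 3 (degemination): /bb/ is a geminate; the first /b/ deletes. /gegegivaubboazaz/ → gegegivauboazaz.
Rule 4 (final devoicing): /z/ is a voiced obstruent in word-final position, so it devoices to [s]. /gegegivauboazaz/ → gegegivauboazas.

gegegivauboazas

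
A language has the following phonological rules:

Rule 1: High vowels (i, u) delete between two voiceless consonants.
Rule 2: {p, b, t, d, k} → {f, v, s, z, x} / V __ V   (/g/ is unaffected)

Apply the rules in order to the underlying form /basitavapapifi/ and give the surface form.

bastavafapfi

Rule 1 (high vowel syncope): /i/ is a high vowel flanked by voiceless consonants /s/ and /t/, so it deletes. /i/ is a high vowel flanked by voiceless consonants /p/ and /f/, so it deletes. /basitavapapifi/ → bastavapapfi.
Rule 2 (intervocalic spirantization): /p/ is a stop between vowels /a/ and /a/, so it spirantizes to the fricative [f]. /bastavapapfi/ → bastavafapfi.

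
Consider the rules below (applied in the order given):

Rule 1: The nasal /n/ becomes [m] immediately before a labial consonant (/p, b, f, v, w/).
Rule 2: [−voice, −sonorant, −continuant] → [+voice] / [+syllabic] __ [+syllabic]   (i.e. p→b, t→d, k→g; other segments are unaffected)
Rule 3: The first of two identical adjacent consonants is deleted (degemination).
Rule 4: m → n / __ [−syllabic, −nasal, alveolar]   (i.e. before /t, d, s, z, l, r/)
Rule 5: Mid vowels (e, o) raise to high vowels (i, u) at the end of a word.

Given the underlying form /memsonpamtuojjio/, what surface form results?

mensompantuojiu

Rule 1 (nasal place assimilation): /n/ precedes the labial consonant /p/, so it assimilates in place to [m]. /memsonpamtuojjio/ → memsompamtuojjio.
Rule 2 (intervocalic voicing): no segment meets the environment; /memsompamtuojjio/ is unchanged.
Rule 3 (degemination): /jj/ is a geminate; the first /j/ deletes. /memsompamtuojjio/ → memsompamtuojio.
Rule 4 (nasal place assimilation): /m/ precedes the alveolar consonant /s/, so it assimilates in place to [n]. /m/ precedes the alveolar consonant /t/, so it assimilates in place to [n]. /memsompamtuojio/ → mensompantuojio.
Rule 5 (final vowel raising): /o/ is a mid vowel in word-final position, so it raises to [u]. /mensompantuojio/ → mensompantuojiu.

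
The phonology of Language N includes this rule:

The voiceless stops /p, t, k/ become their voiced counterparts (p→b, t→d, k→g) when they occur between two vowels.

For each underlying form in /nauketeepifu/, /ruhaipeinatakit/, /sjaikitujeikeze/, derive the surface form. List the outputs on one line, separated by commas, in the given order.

naugedeebifu, ruhaibeinadagit, sjaigidujeigeze

/nauketeepifu/: /k/ is a voiceless stop between vowels /u/ and /e/, so it voices to [g]. /t/ is a voiceless stop between vowels /e/ and /e/, so it voices to [d]. /p/ is a voiceless stop between vowels /e/ and /i/, so it voices to [b]. → [naugedeebifu].
/ruhaipeinatakit/: /p/ is a voiceless stop between vowels /i/ and /e/, so it voices to [b]. /t/ is a voiceless stop between vowels /a/ and /a/, so it voices to [d]. /k/ is a voiceless stop between vowels /a/ and /i/, so it voices to [g]. → [ruhaibeinadagit].
/sjaikitujeikeze/: /k/ is a voiceless stop between vowels /i/ and /i/, so it voices to [g]. /t/ is a voiceless stop between vowels /i/ and /u/, so it voices to [d]. /k/ is a voiceless stop between vowels /i/ and /e/, so it voices to [g]. → [sjaigidujeigeze].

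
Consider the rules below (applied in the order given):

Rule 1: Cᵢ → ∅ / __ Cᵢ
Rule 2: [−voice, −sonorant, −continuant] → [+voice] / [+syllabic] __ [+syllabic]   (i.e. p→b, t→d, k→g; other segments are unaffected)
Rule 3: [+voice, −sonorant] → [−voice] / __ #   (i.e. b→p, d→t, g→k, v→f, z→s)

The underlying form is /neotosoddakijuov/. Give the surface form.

neodosodagijuof

Rule 1 (degemination): /dd/ is a geminate; the first /d/ deletes. /neotosoddakijuov/ → neotosodakijuov.
Rule 2 (intervocalic voicing): /t/ is a voiceless stop between vowels /o/ and /o/, so it voices to [d]. /k/ is a voiceless stop between vowels /a/ and /i/, so it voices to [g]. /neotosodakijuov/ → neodosodagijuov.
Rule 3 (final devoicing): /v/ is a voiced obstruent in word-final position, so it devoices to [f]. /neodosodagijuov/ → neodosodagijuof.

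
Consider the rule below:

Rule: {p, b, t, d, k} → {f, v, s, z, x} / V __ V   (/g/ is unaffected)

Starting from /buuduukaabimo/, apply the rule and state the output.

buuzuuxaavimo

/d/ is a stop between vowels /u/ and /u/, so it spirantizes to the fricative [z].
/k/ is a stop between vowels /u/ and /a/, so it spirantizes to the fricative [x].
/b/ is a stop between vowels /a/ and /i/, so it spirantizes to the fricative [v].
The other instance of /b/ does not occur in the required environment and remains unchanged.
Surface form: [buuzuuxaavimo].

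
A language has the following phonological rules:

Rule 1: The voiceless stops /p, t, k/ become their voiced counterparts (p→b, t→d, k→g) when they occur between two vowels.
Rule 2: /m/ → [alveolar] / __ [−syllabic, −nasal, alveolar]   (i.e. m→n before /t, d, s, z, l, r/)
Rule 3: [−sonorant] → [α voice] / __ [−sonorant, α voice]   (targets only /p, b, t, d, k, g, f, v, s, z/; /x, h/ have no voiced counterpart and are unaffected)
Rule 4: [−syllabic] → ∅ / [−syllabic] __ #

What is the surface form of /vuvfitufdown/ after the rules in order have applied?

vuffiduvdow

Rule 1 (intervocalic voicing): /t/ is a voiceless stop between vowels /i/ and /u/, so it voices to [d]. /vuvfitufdown/ → vuvfidufdown.
Rule 2 (nasal place assimilation): no segment meets the environment; /vuvfidufdown/ is unchanged.
Rule 3 (regressive voicing assimilation): /v/ precedes the voiceless obstruent /f/, so it devoices to [f] by assimilation. /f/ precedes the voiced obstruent /d/, so it voices to [v] by assimilation. /vuvfidufdown/ → vuffiduvdown.
Rule 4 (final cluster simplification): /n/ is the second consonant of a word-final cluster /wn/, so it deletes. /vuffiduvdown/ → vuffiduvdow.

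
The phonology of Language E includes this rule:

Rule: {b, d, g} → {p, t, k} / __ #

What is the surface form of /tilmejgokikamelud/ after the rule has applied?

/d/ is a voiced stop in word-final position, so it devoices to [t].
Surface form: [tilmejgokikamelut].

tilmejgokikamelut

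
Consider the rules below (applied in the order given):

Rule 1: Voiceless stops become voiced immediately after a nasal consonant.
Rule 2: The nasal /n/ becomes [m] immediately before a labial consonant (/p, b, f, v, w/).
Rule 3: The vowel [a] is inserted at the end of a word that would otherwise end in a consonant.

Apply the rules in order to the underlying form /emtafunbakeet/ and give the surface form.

emdafumbakeeta

Rule 1 (post-nasal voicing): /t/ is a voiceless stop immediately after the nasal /m/, so it voices to [d]. /emtafunbakeet/ → emdafunbakeet.
Rule 2 (nasal place assimilation): /n/ precedes the labial consonant /b/, so it assimilates in place to [m]. /emdafunbakeet/ → emdafumbakeet.
Rule 3 (final a-epenthesis): the form ends in the consonant /t/, so [a] is inserted word-finally. /emdafumbakeet/ → emdafumbakeeta.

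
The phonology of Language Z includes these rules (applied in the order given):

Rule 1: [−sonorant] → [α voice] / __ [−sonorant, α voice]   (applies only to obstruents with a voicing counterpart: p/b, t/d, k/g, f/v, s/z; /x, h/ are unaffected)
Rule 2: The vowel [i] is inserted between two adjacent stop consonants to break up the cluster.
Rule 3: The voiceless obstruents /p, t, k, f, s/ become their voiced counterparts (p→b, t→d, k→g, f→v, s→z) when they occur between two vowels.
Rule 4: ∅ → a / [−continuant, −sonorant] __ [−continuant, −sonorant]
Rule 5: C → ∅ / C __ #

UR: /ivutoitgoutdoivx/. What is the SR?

Rule 1 (regressive voicing assimilation): /t/ precedes the voiced obstruent /g/, so it voices to [d] by assimilation. /t/ precedes the voiced obstruent /d/, so it voices to [d] by assimilation. /v/ precedes the voiceless obstruent /x/, so it devoices to [f] by assimilation. /ivutoitgoutdoivx/ → ivutoidgouddoifx.
Rule 2 (stop-cluster i-epenthesis): /d/ and /g/ form a stop–stop cluster, so [i] is inserted between them. /d/ and /d/ form a stop–stop cluster, so [i] is inserted between them. /ivutoidgouddoifx/ → ivutoidigoudidoifx.
Rule 3 (intervocalic voicing): /t/ is a voiceless obstruent between vowels /u/ and /o/, so it voices to [d]. /ivutoidigoudidoifx/ → ivudoidigoudidoifx.
Rule 4 (stop-cluster a-epenthesis): no segment meets the environment; /ivudoidigoudidoifx/ is unchanged.
Rule 5 (final cluster simplification): /x/ is the second consonant of a word-final cluster /fx/, so it deletes. /ivudoidigoudidoifx/ → ivudoidigoudidoif.

ivudoidigoudidoif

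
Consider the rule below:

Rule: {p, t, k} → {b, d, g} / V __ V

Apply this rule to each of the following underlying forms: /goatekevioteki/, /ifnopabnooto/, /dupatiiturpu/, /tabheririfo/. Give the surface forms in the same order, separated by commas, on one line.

/goatekevioteki/: /t/ is a voiceless stop between vowels /a/ and /e/, so it voices to [d]. /k/ is a voiceless stop between vowels /e/ and /e/, so it voices to [g]. /t/ is a voiceless stop between vowels /o/ and /e/, so it voices to [d]. /k/ is a voiceless stop between vowels /e/ and /i/, so it voices to [g]. → [goadegeviodegi].
/ifnopabnooto/: /p/ is a voiceless stop between vowels /o/ and /a/, so it voices to [b]. /t/ is a voiceless stop between vowels /o/ and /o/, so it voices to [d]. → [ifnobabnoodo].
/dupatiiturpu/: /p/ is a voiceless stop between vowels /u/ and /a/, so it voices to [b]. /t/ is a voiceless stop between vowels /a/ and /i/, so it voices to [d]. /t/ is a voiceless stop between vowels /i/ and /u/, so it voices to [d]. → [dubadiidurpu].
/tabheririfo/: the rule's environment is not met; surfaces unchanged as [tabheririfo].

goadegeviodegi, ifnobabnoodo, dubadiidurpu, tabheririfo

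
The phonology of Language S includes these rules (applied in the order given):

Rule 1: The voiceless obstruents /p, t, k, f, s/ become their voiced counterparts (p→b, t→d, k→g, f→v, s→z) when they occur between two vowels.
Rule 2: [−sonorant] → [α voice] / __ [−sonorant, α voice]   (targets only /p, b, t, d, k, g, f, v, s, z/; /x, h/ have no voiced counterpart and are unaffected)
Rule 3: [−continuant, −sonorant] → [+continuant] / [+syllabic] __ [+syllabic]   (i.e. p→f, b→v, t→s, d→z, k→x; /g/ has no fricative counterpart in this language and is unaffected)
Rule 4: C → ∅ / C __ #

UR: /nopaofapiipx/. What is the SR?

novaovaviip

Rule 1 (intervocalic voicing): /p/ is a voiceless obstruent between vowels /o/ and /a/, so it voices to [b]. /f/ is a voiceless obstruent between vowels /o/ and /a/, so it voices to [v]. /p/ is a voiceless obstruent between vowels /a/ and /i/, so it voices to [b]. /nopaofapiipx/ → nobaovabiipx.
Rule 2 (regressive voicing assimilation): no segment meets the environment; /nobaovabiipx/ is unchanged.
Rule 3 (intervocalic spirantization): /b/ is a stop between vowels /o/ and /a/, so it spirantizes to the fricative [v]. /b/ is a stop between vowels /a/ and /i/, so it spirantizes to the fricative [v]. /nobaovabiipx/ → novaovaviipx.
Rule 4 (final cluster simplification): /x/ is the second consonant of a word-final cluster /px/, so it deletes. /novaovaviipx/ → novaovaviip.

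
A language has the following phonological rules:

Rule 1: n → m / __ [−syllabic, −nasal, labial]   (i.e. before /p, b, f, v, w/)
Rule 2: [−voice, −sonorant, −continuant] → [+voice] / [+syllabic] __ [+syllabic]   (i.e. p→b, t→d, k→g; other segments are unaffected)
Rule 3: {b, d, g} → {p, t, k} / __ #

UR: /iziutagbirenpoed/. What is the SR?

iziudagbirempoet

Rule 1 (nasal place assimilation): /n/ precedes the labial consonant /p/, so it assimilates in place to [m]. /iziutagbirenpoed/ → iziutagbirempoed.
Rule 2 (intervocalic voicing): /t/ is a voiceless stop between vowels /u/ and /a/, so it voices to [d]. /iziutagbirempoed/ → iziudagbirempoed.
Rule 3 (final devoicing): /d/ is a voiced stop in word-final position, so it devoices to [t]. /iziudagbirempoed/ → iziudagbirempoet.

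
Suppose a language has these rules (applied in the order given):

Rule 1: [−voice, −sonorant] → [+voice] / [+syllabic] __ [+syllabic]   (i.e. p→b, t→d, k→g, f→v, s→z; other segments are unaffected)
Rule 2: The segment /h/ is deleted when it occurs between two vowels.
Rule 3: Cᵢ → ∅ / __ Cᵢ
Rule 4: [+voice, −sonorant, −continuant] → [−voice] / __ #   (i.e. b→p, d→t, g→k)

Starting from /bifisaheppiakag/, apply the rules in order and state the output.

bivizaepiagak

Rule 1 (intervocalic voicing): /f/ is a voiceless obstruent between vowels /i/ and /i/, so it voices to [v]. /s/ is a voiceless obstruent between vowels /i/ and /a/, so it voices to [z]. /k/ is a voiceless obstruent between vowels /a/ and /a/, so it voices to [g]. /bifisaheppiakag/ → bivizaheppiagag.
Rule 2 (intervocalic h-deletion): /h/ occurs between vowels /a/ and /e/, so it deletes. /bivizaheppiagag/ → bivizaeppiagag.
Rule 3 (degemination): /pp/ is a geminate; the first /p/ deletes. /bivizaeppiagag/ → bivizaepiagag.
Rule 4 (final devoicing): /g/ is a voiced stop in word-final position, so it devoices to [k]. /bivizaepiagag/ → bivizaepiagak.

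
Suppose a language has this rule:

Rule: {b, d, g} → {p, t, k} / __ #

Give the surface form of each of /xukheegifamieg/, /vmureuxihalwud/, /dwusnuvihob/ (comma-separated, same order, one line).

/xukheegifamieg/: /g/ is a voiced stop in word-final position, so it devoices to [k]. → [xukheegifamiek].
/vmureuxihalwud/: /d/ is a voiced stop in word-final position, so it devoices to [t]. → [vmureuxihalwut].
/dwusnuvihob/: /b/ is a voiced stop in word-final position, so it devoices to [p]. → [dwusnuvihop].

xukheegifamiek, vmureuxihalwut, dwusnuvihop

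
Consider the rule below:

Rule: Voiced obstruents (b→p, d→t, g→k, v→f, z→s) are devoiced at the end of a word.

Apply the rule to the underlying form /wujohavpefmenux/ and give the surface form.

No segment of /wujohavpefmenux/ meets the structural description of the rule, so the form surfaces unchanged.

wujohavpefmenux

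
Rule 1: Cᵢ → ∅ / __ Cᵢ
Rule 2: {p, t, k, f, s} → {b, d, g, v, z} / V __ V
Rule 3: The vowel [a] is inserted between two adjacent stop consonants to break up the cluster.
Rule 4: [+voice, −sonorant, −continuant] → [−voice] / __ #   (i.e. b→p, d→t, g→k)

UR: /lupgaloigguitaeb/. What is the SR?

lupagaloiguidaep

Rule 1 (degemination): /gg/ is a geminate; the first /g/ deletes. /lupgaloigguitaeb/ → lupgaloiguitaeb.
Rule 2 (intervocalic voicing): /t/ is a voiceless obstruent between vowels /i/ and /a/, so it voices to [d]. /lupgaloiguitaeb/ → lupgaloiguidaeb.
Rule 3 (stop-cluster a-epenthesis): /p/ and /g/ form a stop–stop cluster, so [a] is inserted between them. /lupgaloiguidaeb/ → lupagaloiguidaeb.
Rule 4 (final devoicing): /b/ is a voiced stop in word-final position, so it devoices to [p]. /lupagaloiguidaeb/ → lupagaloiguidaep.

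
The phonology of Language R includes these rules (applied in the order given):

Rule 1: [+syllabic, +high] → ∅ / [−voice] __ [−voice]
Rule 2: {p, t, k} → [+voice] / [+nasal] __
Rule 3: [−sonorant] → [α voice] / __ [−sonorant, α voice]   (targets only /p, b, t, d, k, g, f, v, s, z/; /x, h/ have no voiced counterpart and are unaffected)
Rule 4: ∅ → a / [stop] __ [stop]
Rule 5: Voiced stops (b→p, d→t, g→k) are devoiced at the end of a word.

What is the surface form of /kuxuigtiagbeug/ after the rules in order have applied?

kxuikatiagabeuk

Rule 1 (high vowel syncope): /u/ is a high vowel flanked by voiceless consonants /k/ and /x/, so it deletes. /kuxuigtiagbeug/ → kxuigtiagbeug.
Rule 2 (post-nasal voicing): no segment meets the environment; /kxuigtiagbeug/ is unchanged.
Rule 3 (regressive voicing assimilation): /g/ precedes the voiceless obstruent /t/, so it devoices to [k] by assimilation. /kxuigtiagbeug/ → kxuiktiagbeug.
Rule 4 (stop-cluster a-epenthesis): /k/ and /t/ form a stop–stop cluster, so [a] is inserted between them. /g/ and /b/ form a stop–stop cluster, so [a] is inserted between them. /kxuiktiagbeug/ → kxuikatiagabeug.
Rule 5 (final devoicing): /g/ is a voiced stop in word-final position, so it devoices to [k]. /kxuikatiagabeug/ → kxuikatiagabeuk.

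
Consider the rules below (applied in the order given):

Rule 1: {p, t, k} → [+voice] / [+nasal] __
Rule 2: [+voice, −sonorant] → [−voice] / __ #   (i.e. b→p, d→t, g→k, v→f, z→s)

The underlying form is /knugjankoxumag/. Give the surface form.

Rule 1 (post-nasal voicing): /k/ is a voiceless stop immediately after the nasal /n/, so it voices to [g]. /knugjankoxumag/ → knugjangoxumag.
Rule 2 (final devoicing): /g/ is a voiced obstruent in word-final position, so it devoices to [k]. /knugjangoxumag/ → knugjangoxumak.

knugjangoxumak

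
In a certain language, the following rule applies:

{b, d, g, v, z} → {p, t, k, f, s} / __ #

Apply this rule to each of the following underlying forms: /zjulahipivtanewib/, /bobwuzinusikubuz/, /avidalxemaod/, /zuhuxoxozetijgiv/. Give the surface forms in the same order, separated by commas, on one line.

/zjulahipivtanewib/: /b/ is a voiced obstruent in word-final position, so it devoices to [p]. → [zjulahipivtanewip].
/bobwuzinusikubuz/: /z/ is a voiced obstruent in word-final position, so it devoices to [s]. → [bobwuzinusikubus].
/avidalxemaod/: /d/ is a voiced obstruent in word-final position, so it devoices to [t]. → [avidalxemaot].
/zuhuxoxozetijgiv/: /v/ is a voiced obstruent in word-final position, so it devoices to [f]. → [zuhuxoxozetijgif].

zjulahipivtanewip, bobwuzinusikubus, avidalxemaot, zuhuxoxozetijgif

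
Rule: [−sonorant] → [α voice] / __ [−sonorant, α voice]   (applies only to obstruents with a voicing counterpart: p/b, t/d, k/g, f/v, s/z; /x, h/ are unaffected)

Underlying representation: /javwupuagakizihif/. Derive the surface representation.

javwupuagakizihif

No segment of /javwupuagakizihif/ meets the structural description of the rule, so the form surfaces unchanged.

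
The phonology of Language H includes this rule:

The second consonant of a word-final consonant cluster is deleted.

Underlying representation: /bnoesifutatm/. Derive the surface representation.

/m/ is the second consonant of a word-final cluster /tm/, so it deletes.
The other instances of /b/, /n/, /s/, /f/, /t/ do not occur in the required environment and remain unchanged.
Surface form: [bnoesifutat].

bnoesifutat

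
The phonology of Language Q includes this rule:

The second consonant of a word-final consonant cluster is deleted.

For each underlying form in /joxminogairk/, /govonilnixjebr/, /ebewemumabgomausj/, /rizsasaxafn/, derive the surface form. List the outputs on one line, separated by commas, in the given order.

joxminogair, govonilnixjeb, ebewemumabgomaus, rizsasaxaf

/joxminogairk/: /k/ is the second consonant of a word-final cluster /rk/, so it deletes. → [joxminogair].
/govonilnixjebr/: /r/ is the second consonant of a word-final cluster /br/, so it deletes. → [govonilnixjeb].
/ebewemumabgomausj/: /j/ is the second consonant of a word-final cluster /sj/, so it deletes. → [ebewemumabgomaus].
/rizsasaxafn/: /n/ is the second consonant of a word-final cluster /fn/, so it deletes. → [rizsasaxaf].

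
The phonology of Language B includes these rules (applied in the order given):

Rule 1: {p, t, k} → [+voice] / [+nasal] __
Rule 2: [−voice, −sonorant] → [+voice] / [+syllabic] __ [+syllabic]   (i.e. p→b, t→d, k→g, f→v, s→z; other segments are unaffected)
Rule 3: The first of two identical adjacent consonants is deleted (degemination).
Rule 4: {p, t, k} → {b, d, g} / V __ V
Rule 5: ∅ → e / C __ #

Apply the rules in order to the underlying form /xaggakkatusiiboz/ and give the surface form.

xagagaduziiboze

Rule 1 (post-nasal voicing): no segment meets the environment; /xaggakkatusiiboz/ is unchanged.
Rule 2 (intervocalic voicing): /t/ is a voiceless obstruent between vowels /a/ and /u/, so it voices to [d]. /s/ is a voiceless obstruent between vowels /u/ and /i/, so it voices to [z]. /xaggakkatusiiboz/ → xaggakkaduziiboz.
Rule 3 (degemination): /gg/ is a geminate; the first /g/ deletes. /kk/ is a geminate; the first /k/ deletes. /xaggakkaduziiboz/ → xagakaduziiboz.
Rule 4 (intervocalic voicing): /k/ is a voiceless stop between vowels /a/ and /a/, so it voices to [g]. /xagakaduziiboz/ → xagagaduziiboz.
Rule 5 (final e-epenthesis): the form ends in the consonant /z/, so [e] is inserted word-finally. /xagagaduziiboz/ → xagagaduziiboze.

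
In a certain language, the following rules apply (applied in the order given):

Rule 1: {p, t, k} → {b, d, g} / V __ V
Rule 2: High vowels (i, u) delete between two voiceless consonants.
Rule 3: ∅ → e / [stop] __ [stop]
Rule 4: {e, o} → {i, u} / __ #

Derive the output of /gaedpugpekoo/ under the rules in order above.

gaedepugepegou

Rule 1 (intervocalic voicing): /k/ is a voiceless stop between vowels /e/ and /o/, so it voices to [g]. /gaedpugpekoo/ → gaedpugpegoo.
Rule 2 (high vowel syncope): no segment meets the environment; /gaedpugpegoo/ is unchanged.
Rule 3 (stop-cluster e-epenthesis): /d/ and /p/ form a stop–stop cluster, so [e] is inserted between them. /g/ and /p/ form a stop–stop cluster, so [e] is inserted between them. /gaedpugpegoo/ → gaedepugepegoo.
Rule 4 (final vowel raising): /o/ is a mid vowel in word-final position, so it raises to [u]. /gaedepugepegoo/ → gaedepugepegou.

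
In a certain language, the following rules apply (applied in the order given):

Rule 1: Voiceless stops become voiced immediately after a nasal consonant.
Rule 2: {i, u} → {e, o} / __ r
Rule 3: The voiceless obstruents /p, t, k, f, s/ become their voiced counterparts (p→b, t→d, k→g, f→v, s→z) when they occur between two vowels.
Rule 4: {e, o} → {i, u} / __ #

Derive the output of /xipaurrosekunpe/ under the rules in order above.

xibaorrozegunbi

Rule 1 (post-nasal voicing): /p/ is a voiceless stop immediately after the nasal /n/, so it voices to [b]. /xipaurrosekunpe/ → xipaurrosekunbe.
Rule 2 (pre-rhotic lowering): /u/ is a high vowel immediately before /r/, so it lowers to [o]. /xipaurrosekunbe/ → xipaorrosekunbe.
Rule 3 (intervocalic voicing): /p/ is a voiceless obstruent between vowels /i/ and /a/, so it voices to [b]. /s/ is a voiceless obstruent between vowels /o/ and /e/, so it voices to [z]. /k/ is a voiceless obstruent between vowels /e/ and /u/, so it voices to [g]. /xipaorrosekunbe/ → xibaorrozegunbe.
Rule 4 (final vowel raising): /e/ is a mid vowel in word-final position, so it raises to [i]. /xibaorrozegunbe/ → xibaorrozegunbi.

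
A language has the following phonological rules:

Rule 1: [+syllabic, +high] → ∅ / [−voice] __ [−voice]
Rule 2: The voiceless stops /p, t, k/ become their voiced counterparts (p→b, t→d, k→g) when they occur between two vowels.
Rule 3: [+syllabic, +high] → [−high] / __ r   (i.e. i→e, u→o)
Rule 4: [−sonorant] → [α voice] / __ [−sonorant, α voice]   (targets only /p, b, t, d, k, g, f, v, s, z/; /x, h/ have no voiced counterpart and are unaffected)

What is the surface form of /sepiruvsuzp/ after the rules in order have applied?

seberufsusp

Rule 1 (high vowel syncope): no segment meets the environment; /sepiruvsuzp/ is unchanged.
Rule 2 (intervocalic voicing): /p/ is a voiceless stop between vowels /e/ and /i/, so it voices to [b]. /sepiruvsuzp/ → sebiruvsuzp.
Rule 3 (pre-rhotic lowering): /i/ is a high vowel immediately before /r/, so it lowers to [e]. /sebiruvsuzp/ → seberuvsuzp.
Rule 4 (regressive voicing assimilation): /v/ precedes the voiceless obstruent /s/, so it devoices to [f] by assimilation. /z/ precedes the voiceless obstruent /p/, so it devoices to [s] by assimilation. /seberuvsuzp/ → seberufsusp.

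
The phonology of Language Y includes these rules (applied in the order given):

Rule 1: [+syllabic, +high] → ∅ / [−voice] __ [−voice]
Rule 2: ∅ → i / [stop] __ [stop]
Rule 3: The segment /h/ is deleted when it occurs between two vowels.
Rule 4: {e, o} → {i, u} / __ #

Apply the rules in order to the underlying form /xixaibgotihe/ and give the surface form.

xxaibigothi

Rule 1 (high vowel syncope): /i/ is a high vowel flanked by voiceless consonants /x/ and /x/, so it deletes. /i/ is a high vowel flanked by voiceless consonants /t/ and /h/, so it deletes. /xixaibgotihe/ → xxaibgothe.
Rule 2 (stop-cluster i-epenthesis): /b/ and /g/ form a stop–stop cluster, so [i] is inserted between them. /xxaibgothe/ → xxaibigothe.
Rule 3 (intervocalic h-deletion): no segment meets the environment; /xxaibigothe/ is unchanged.
Rule 4 (final vowel raising): /e/ is a mid vowel in word-final position, so it raises to [i]. /xxaibigothe/ → xxaibigothi.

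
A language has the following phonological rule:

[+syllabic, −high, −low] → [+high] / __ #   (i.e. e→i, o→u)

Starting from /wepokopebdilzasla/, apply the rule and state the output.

wepokopebdilzasla

No segment of /wepokopebdilzasla/ meets the structural description of the rule, so the form surfaces unchanged.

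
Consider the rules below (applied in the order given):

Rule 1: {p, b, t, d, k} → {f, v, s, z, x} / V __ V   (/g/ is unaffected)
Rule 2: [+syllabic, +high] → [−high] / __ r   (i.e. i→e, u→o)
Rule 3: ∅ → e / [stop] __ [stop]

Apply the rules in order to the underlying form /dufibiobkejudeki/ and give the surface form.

Rule 1 (intervocalic spirantization): /b/ is a stop between vowels /i/ and /i/, so it spirantizes to the fricative [v]. /d/ is a stop between vowels /u/ and /e/, so it spirantizes to the fricative [z]. /k/ is a stop between vowels /e/ and /i/, so it spirantizes to the fricative [x]. /dufibiobkejudeki/ → dufiviobkejuzexi.
Rule 2 (pre-rhotic lowering): no segment meets the environment; /dufiviobkejuzexi/ is unchanged.
Rule 3 (stop-cluster e-epenthesis): /b/ and /k/ form a stop–stop cluster, so [e] is inserted between them. /dufiviobkejuzexi/ → dufiviobekejuzexi.

dufiviobekejuzexi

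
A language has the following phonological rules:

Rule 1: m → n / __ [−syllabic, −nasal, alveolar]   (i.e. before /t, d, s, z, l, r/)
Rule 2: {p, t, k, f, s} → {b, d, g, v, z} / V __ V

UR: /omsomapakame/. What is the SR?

onsomabagame

Rule 1 (nasal place assimilation): /m/ precedes the alveolar consonant /s/, so it assimilates in place to [n]. /omsomapakame/ → onsomapakame.
Rule 2 (intervocalic voicing): /p/ is a voiceless obstruent between vowels /a/ and /a/, so it voices to [b]. /k/ is a voiceless obstruent between vowels /a/ and /a/, so it voices to [g]. /onsomapakame/ → onsomabagame.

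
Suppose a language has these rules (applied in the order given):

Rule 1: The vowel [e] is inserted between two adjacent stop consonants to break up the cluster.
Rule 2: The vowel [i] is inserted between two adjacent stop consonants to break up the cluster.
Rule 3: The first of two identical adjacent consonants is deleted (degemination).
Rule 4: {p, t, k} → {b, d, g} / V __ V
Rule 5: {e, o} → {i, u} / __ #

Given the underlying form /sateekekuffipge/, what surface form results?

sadeegegufibegi

Rule 1 (stop-cluster e-epenthesis): /p/ and /g/ form a stop–stop cluster, so [e] is inserted between them. /sateekekuffipge/ → sateekekuffipege.
Rule 2 (stop-cluster i-epenthesis): no segment meets the environment; /sateekekuffipege/ is unchanged.
Rule 3 (degemination): /ff/ is a geminate; the first /f/ deletes. /sateekekuffipege/ → sateekekufipege.
Rule 4 (intervocalic voicing): /t/ is a voiceless stop between vowels /a/ and /e/, so it voices to [d]. /k/ is a voiceless stop between vowels /e/ and /e/, so it voices to [g]. /k/ is a voiceless stop between vowels /e/ and /u/, so it voices to [g]. /p/ is a voiceless stop between vowels /i/ and /e/, so it voices to [b]. /sateekekufipege/ → sadeegegufibege.
Rule 5 (final vowel raising): /e/ is a mid vowel in word-final position, so it raises to [i]. /sadeegegufibege/ → sadeegegufibegi.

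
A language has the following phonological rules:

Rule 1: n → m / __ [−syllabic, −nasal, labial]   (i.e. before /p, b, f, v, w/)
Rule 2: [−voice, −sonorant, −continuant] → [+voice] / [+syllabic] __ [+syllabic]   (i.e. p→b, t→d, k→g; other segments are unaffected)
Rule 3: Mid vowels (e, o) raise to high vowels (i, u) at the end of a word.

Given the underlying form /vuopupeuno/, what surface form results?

vuobubeunu

Rule 1 (nasal place assimilation): no segment meets the environment; /vuopupeuno/ is unchanged.
Rule 2 (intervocalic voicing): /p/ is a voiceless stop between vowels /o/ and /u/, so it voices to [b]. /p/ is a voiceless stop between vowels /u/ and /e/, so it voices to [b]. /vuopupeuno/ → vuobubeuno.
Rule 3 (final vowel raising): /o/ is a mid vowel in word-final position, so it raises to [u]. /vuobubeuno/ → vuobubeunu.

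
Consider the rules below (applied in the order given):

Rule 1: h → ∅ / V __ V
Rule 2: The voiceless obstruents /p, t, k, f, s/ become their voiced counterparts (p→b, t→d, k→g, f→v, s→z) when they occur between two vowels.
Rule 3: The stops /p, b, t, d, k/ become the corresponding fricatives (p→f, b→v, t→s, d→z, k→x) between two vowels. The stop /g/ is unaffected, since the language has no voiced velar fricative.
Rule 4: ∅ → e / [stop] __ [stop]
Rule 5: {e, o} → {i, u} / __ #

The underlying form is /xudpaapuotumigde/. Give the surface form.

Rule 1 (intervocalic h-deletion): no segment meets the environment; /xudpaapuotumigde/ is unchanged.
Rule 2 (intervocalic voicing): /p/ is a voiceless obstruent between vowels /a/ and /u/, so it voices to [b]. /t/ is a voiceless obstruent between vowels /o/ and /u/, so it voices to [d]. /xudpaapuotumigde/ → xudpaabuodumigde.
Rule 3 (intervocalic spirantization): /b/ is a stop between vowels /a/ and /u/, so it spirantizes to the fricative [v]. /d/ is a stop between vowels /o/ and /u/, so it spirantizes to the fricative [z]. /xudpaabuodumigde/ → xudpaavuozumigde.
Rule 4 (stop-cluster e-epenthesis): /d/ and /p/ form a stop–stop cluster, so [e] is inserted between them. /g/ and /d/ form a stop–stop cluster, so [e] is inserted between them. /xudpaavuozumigde/ → xudepaavuozumigede.
Rule 5 (final vowel raising): /e/ is a mid vowel in word-final position, so it raises to [i]. /xudepaavuozumigede/ → xudepaavuozumigedi.

xudepaavuozumigedi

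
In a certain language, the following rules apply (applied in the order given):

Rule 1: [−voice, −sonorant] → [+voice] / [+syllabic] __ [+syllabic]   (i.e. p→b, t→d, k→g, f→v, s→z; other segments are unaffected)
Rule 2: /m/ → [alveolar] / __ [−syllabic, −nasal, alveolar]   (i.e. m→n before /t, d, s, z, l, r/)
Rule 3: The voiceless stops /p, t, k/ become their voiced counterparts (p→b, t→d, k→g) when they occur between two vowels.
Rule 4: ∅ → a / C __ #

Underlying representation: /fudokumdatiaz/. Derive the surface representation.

Rule 1 (intervocalic voicing): /k/ is a voiceless obstruent between vowels /o/ and /u/, so it voices to [g]. /t/ is a voiceless obstruent between vowels /a/ and /i/, so it voices to [d]. /fudokumdatiaz/ → fudogumdadiaz.
Rule 2 (nasal place assimilation): /m/ precedes the alveolar consonant /d/, so it assimilates in place to [n]. /fudogumdadiaz/ → fudogundadiaz.
Rule 3 (intervocalic voicing): no segment meets the environment; /fudogundadiaz/ is unchanged.
Rule 4 (final a-epenthesis): the form ends in the consonant /z/, so [a] is inserted word-finally. /fudogundadiaz/ → fudogundadiaza.

fudogundadiaza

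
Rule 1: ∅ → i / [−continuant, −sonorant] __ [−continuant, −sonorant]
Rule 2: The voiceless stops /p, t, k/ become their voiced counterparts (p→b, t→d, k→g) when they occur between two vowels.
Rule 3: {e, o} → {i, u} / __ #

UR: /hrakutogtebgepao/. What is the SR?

Rule 1 (stop-cluster i-epenthesis): /g/ and /t/ form a stop–stop cluster, so [i] is inserted between them. /b/ and /g/ form a stop–stop cluster, so [i] is inserted between them. /hrakutogtebgepao/ → hrakutogitebigepao.
Rule 2 (intervocalic voicing): /k/ is a voiceless stop between vowels /a/ and /u/, so it voices to [g]. /t/ is a voiceless stop between vowels /u/ and /o/, so it voices to [d]. /t/ is a voiceless stop between vowels /i/ and /e/, so it voices to [d]. /p/ is a voiceless stop between vowels /e/ and /a/, so it voices to [b]. /hrakutogitebigepao/ → hragudogidebigebao.
Rule 3 (final vowel raising): /o/ is a mid vowel in word-final position, so it raises to [u]. /hragudogidebigebao/ → hragudogidebigebau.

hragudogidebigebau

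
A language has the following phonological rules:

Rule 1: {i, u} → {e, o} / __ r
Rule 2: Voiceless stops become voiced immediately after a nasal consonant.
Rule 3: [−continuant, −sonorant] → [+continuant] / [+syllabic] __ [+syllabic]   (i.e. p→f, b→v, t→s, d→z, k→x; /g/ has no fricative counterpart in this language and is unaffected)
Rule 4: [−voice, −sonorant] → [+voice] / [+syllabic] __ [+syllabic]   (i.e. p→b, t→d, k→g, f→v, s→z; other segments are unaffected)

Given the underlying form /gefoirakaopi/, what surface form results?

gevoeraxaovi

Rule 1 (pre-rhotic lowering): /i/ is a high vowel immediately before /r/, so it lowers to [e]. /gefoirakaopi/ → gefoerakaopi.
Rule 2 (post-nasal voicing): no segment meets the environment; /gefoerakaopi/ is unchanged.
Rule 3 (intervocalic spirantization): /k/ is a stop between vowels /a/ and /a/, so it spirantizes to the fricative [x]. /p/ is a stop between vowels /o/ and /i/, so it spirantizes to the fricative [f]. /gefoerakaopi/ → gefoeraxaofi.
Rule 4 (intervocalic voicing): /f/ is a voiceless obstruent between vowels /e/ and /o/, so it voices to [v]. /f/ is a voiceless obstruent between vowels /o/ and /i/, so it voices to [v]. /gefoeraxaofi/ → gevoeraxaovi.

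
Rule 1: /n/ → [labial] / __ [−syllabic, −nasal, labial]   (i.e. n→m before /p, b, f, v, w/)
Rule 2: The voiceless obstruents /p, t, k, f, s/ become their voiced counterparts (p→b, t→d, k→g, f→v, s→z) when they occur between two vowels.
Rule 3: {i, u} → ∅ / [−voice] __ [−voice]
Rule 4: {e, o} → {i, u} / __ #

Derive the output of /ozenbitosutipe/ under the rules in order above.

Rule 1 (nasal place assimilation): /n/ precedes the labial consonant /b/, so it assimilates in place to [m]. /ozenbitosutipe/ → ozembitosutipe.
Rule 2 (intervocalic voicing): /t/ is a voiceless obstruent between vowels /i/ and /o/, so it voices to [d]. /s/ is a voiceless obstruent between vowels /o/ and /u/, so it voices to [z]. /t/ is a voiceless obstruent between vowels /u/ and /i/, so it voices to [d]. /p/ is a voiceless obstruent between vowels /i/ and /e/, so it voices to [b]. /ozembitosutipe/ → ozembidozudibe.
Rule 3 (high vowel syncope): no segment meets the environment; /ozembidozudibe/ is unchanged.
Rule 4 (final vowel raising): /e/ is a mid vowel in word-final position, so it raises to [i]. /ozembidozudibe/ → ozembidozudibi.

ozembidozudibi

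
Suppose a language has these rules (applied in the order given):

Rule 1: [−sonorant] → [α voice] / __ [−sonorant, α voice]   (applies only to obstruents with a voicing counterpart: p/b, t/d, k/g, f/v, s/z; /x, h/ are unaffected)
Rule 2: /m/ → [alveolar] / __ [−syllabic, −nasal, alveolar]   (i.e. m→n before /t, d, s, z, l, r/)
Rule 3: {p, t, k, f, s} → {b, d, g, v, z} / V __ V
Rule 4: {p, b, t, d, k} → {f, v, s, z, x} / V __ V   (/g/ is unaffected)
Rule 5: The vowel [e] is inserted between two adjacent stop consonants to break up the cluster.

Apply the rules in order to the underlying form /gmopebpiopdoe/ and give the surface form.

Rule 1 (regressive voicing assimilation): /b/ precedes the voiceless obstruent /p/, so it devoices to [p] by assimilation. /p/ precedes the voiced obstruent /d/, so it voices to [b] by assimilation. /gmopebpiopdoe/ → gmopeppiobdoe.
Rule 2 (nasal place assimilation): no segment meets the environment; /gmopeppiobdoe/ is unchanged.
Rule 3 (intervocalic voicing): /p/ is a voiceless obstruent between vowels /o/ and /e/, so it voices to [b]. /gmopeppiobdoe/ → gmobeppiobdoe.
Rule 4 (intervocalic spirantization): /b/ is a stop between vowels /o/ and /e/, so it spirantizes to the fricative [v]. /gmobeppiobdoe/ → gmoveppiobdoe.
Rule 5 (stop-cluster e-epenthesis): /p/ and /p/ form a stop–stop cluster, so [e] is inserted between them. /b/ and /d/ form a stop–stop cluster, so [e] is inserted between them. /gmoveppiobdoe/ → gmovepepiobedoe.

gmovepepiobedoe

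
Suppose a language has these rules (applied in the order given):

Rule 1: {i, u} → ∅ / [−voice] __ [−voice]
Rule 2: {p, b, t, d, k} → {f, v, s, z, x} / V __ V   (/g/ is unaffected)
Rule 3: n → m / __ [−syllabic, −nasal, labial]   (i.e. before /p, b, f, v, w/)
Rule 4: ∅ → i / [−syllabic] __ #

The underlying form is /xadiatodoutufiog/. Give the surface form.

Rule 1 (high vowel syncope): /u/ is a high vowel flanked by voiceless consonants /t/ and /f/, so it deletes. /xadiatodoutufiog/ → xadiatodoutfiog.
Rule 2 (intervocalic spirantization): /d/ is a stop between vowels /a/ and /i/, so it spirantizes to the fricative [z]. /t/ is a stop between vowels /a/ and /o/, so it spirantizes to the fricative [s]. /d/ is a stop between vowels /o/ and /o/, so it spirantizes to the fricative [z]. /xadiatodoutfiog/ → xaziasozoutfiog.
Rule 3 (nasal place assimilation): no segment meets the environment; /xaziasozoutfiog/ is unchanged.
Rule 4 (final i-epenthesis): the form ends in the consonant /g/, so [i] is inserted word-finally. /xaziasozoutfiog/ → xaziasozoutfiogi.

xaziasozoutfiogi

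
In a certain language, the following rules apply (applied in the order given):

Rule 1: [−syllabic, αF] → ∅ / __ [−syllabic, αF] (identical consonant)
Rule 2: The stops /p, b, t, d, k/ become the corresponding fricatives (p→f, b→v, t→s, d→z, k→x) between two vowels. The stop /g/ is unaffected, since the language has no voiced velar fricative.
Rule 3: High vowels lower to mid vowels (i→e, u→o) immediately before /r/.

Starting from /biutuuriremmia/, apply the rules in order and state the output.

Rule 1 (degemination): /mm/ is a geminate; the first /m/ deletes. /biutuuriremmia/ → biutuuriremia.
Rule 2 (intervocalic spirantization): /t/ is a stop between vowels /u/ and /u/, so it spirantizes to the fricative [s]. /biutuuriremia/ → biusuuriremia.
Rule 3 (pre-rhotic lowering): /u/ is a high vowel immediately before /r/, so it lowers to [o]. /i/ is a high vowel immediately before /r/, so it lowers to [e]. /biusuuriremia/ → biusuoreremia.

biusuoreremia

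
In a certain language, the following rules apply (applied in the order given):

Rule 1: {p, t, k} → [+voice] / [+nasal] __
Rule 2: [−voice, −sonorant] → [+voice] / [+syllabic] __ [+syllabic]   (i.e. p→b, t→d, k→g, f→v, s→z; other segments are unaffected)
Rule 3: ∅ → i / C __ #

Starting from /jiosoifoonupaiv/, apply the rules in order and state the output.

Rule 1 (post-nasal voicing): no segment meets the environment; /jiosoifoonupaiv/ is unchanged.
Rule 2 (intervocalic voicing): /s/ is a voiceless obstruent between vowels /o/ and /o/, so it voices to [z]. /f/ is a voiceless obstruent between vowels /i/ and /o/, so it voices to [v]. /p/ is a voiceless obstruent between vowels /u/ and /a/, so it voices to [b]. /jiosoifoonupaiv/ → jiozoivoonubaiv.
Rule 3 (final i-epenthesis): the form ends in the consonant /v/, so [i] is inserted word-finally. /jiozoivoonubaiv/ → jiozoivoonubaivi.

jiozoivoonubaivi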